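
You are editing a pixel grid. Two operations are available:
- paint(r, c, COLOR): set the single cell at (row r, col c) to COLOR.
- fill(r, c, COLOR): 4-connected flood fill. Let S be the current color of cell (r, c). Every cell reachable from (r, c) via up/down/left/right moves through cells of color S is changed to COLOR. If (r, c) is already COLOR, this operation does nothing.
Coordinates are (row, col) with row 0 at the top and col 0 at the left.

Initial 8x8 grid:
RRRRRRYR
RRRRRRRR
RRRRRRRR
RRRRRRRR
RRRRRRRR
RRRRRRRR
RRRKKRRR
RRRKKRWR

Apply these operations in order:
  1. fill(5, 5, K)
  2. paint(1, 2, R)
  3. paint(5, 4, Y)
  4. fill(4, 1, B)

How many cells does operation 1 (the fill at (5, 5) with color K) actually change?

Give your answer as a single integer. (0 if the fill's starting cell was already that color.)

Answer: 58

Derivation:
After op 1 fill(5,5,K) [58 cells changed]:
KKKKKKYK
KKKKKKKK
KKKKKKKK
KKKKKKKK
KKKKKKKK
KKKKKKKK
KKKKKKKK
KKKKKKWK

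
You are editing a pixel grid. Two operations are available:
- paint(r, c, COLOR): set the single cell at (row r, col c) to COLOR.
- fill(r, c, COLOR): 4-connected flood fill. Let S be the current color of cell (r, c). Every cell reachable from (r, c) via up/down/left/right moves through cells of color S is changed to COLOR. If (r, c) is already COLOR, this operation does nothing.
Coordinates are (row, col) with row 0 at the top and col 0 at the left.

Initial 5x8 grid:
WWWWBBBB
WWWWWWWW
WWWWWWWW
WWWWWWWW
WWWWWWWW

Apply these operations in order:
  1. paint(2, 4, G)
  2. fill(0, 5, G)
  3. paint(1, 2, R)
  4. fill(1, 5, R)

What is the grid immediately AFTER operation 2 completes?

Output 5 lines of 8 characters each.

Answer: WWWWGGGG
WWWWWWWW
WWWWGWWW
WWWWWWWW
WWWWWWWW

Derivation:
After op 1 paint(2,4,G):
WWWWBBBB
WWWWWWWW
WWWWGWWW
WWWWWWWW
WWWWWWWW
After op 2 fill(0,5,G) [4 cells changed]:
WWWWGGGG
WWWWWWWW
WWWWGWWW
WWWWWWWW
WWWWWWWW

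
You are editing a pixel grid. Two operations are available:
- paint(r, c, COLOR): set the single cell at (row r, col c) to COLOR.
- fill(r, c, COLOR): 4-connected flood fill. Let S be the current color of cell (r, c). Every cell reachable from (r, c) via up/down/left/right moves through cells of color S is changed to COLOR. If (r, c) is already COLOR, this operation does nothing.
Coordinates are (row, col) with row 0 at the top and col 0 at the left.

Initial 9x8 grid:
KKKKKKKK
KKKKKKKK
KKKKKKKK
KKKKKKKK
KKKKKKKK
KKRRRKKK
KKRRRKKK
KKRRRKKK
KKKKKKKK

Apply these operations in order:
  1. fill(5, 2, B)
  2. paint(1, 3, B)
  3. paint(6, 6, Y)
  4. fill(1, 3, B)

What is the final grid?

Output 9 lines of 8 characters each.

After op 1 fill(5,2,B) [9 cells changed]:
KKKKKKKK
KKKKKKKK
KKKKKKKK
KKKKKKKK
KKKKKKKK
KKBBBKKK
KKBBBKKK
KKBBBKKK
KKKKKKKK
After op 2 paint(1,3,B):
KKKKKKKK
KKKBKKKK
KKKKKKKK
KKKKKKKK
KKKKKKKK
KKBBBKKK
KKBBBKKK
KKBBBKKK
KKKKKKKK
After op 3 paint(6,6,Y):
KKKKKKKK
KKKBKKKK
KKKKKKKK
KKKKKKKK
KKKKKKKK
KKBBBKKK
KKBBBKYK
KKBBBKKK
KKKKKKKK
After op 4 fill(1,3,B) [0 cells changed]:
KKKKKKKK
KKKBKKKK
KKKKKKKK
KKKKKKKK
KKKKKKKK
KKBBBKKK
KKBBBKYK
KKBBBKKK
KKKKKKKK

Answer: KKKKKKKK
KKKBKKKK
KKKKKKKK
KKKKKKKK
KKKKKKKK
KKBBBKKK
KKBBBKYK
KKBBBKKK
KKKKKKKK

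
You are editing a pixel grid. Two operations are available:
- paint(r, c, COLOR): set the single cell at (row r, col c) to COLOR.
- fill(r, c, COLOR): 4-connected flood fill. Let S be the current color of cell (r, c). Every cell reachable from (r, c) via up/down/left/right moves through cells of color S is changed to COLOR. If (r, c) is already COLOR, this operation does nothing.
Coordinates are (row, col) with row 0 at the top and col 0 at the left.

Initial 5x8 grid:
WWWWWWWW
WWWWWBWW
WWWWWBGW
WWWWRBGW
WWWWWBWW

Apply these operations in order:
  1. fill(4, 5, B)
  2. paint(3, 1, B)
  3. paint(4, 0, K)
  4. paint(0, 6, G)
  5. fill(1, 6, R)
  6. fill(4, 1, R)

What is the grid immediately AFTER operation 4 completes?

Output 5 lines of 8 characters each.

Answer: WWWWWWGW
WWWWWBWW
WWWWWBGW
WBWWRBGW
KWWWWBWW

Derivation:
After op 1 fill(4,5,B) [0 cells changed]:
WWWWWWWW
WWWWWBWW
WWWWWBGW
WWWWRBGW
WWWWWBWW
After op 2 paint(3,1,B):
WWWWWWWW
WWWWWBWW
WWWWWBGW
WBWWRBGW
WWWWWBWW
After op 3 paint(4,0,K):
WWWWWWWW
WWWWWBWW
WWWWWBGW
WBWWRBGW
KWWWWBWW
After op 4 paint(0,6,G):
WWWWWWGW
WWWWWBWW
WWWWWBGW
WBWWRBGW
KWWWWBWW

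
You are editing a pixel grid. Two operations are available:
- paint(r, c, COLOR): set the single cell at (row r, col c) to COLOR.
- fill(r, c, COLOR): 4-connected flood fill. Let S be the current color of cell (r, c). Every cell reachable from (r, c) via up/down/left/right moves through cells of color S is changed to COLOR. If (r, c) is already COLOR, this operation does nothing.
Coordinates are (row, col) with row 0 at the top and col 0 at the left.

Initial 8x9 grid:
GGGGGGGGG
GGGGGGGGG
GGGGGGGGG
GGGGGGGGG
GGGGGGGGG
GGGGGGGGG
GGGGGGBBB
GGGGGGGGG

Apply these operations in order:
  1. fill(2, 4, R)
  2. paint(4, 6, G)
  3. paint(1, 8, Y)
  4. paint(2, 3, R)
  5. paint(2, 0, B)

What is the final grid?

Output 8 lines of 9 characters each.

After op 1 fill(2,4,R) [69 cells changed]:
RRRRRRRRR
RRRRRRRRR
RRRRRRRRR
RRRRRRRRR
RRRRRRRRR
RRRRRRRRR
RRRRRRBBB
RRRRRRRRR
After op 2 paint(4,6,G):
RRRRRRRRR
RRRRRRRRR
RRRRRRRRR
RRRRRRRRR
RRRRRRGRR
RRRRRRRRR
RRRRRRBBB
RRRRRRRRR
After op 3 paint(1,8,Y):
RRRRRRRRR
RRRRRRRRY
RRRRRRRRR
RRRRRRRRR
RRRRRRGRR
RRRRRRRRR
RRRRRRBBB
RRRRRRRRR
After op 4 paint(2,3,R):
RRRRRRRRR
RRRRRRRRY
RRRRRRRRR
RRRRRRRRR
RRRRRRGRR
RRRRRRRRR
RRRRRRBBB
RRRRRRRRR
After op 5 paint(2,0,B):
RRRRRRRRR
RRRRRRRRY
BRRRRRRRR
RRRRRRRRR
RRRRRRGRR
RRRRRRRRR
RRRRRRBBB
RRRRRRRRR

Answer: RRRRRRRRR
RRRRRRRRY
BRRRRRRRR
RRRRRRRRR
RRRRRRGRR
RRRRRRRRR
RRRRRRBBB
RRRRRRRRR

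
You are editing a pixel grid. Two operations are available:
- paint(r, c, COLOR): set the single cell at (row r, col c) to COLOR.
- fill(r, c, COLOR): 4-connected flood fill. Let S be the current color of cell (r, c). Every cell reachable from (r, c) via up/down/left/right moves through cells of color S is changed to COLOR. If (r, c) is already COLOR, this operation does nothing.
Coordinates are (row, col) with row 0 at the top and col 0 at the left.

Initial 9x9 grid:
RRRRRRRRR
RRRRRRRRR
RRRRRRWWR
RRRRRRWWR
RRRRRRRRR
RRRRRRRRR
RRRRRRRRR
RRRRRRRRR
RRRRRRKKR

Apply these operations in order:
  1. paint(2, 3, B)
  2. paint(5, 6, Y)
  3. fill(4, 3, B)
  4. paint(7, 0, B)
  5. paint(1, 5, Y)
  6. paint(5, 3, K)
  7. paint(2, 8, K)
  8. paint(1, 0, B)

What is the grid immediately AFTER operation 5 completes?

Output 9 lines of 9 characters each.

Answer: BBBBBBBBB
BBBBBYBBB
BBBBBBWWB
BBBBBBWWB
BBBBBBBBB
BBBBBBYBB
BBBBBBBBB
BBBBBBBBB
BBBBBBKKB

Derivation:
After op 1 paint(2,3,B):
RRRRRRRRR
RRRRRRRRR
RRRBRRWWR
RRRRRRWWR
RRRRRRRRR
RRRRRRRRR
RRRRRRRRR
RRRRRRRRR
RRRRRRKKR
After op 2 paint(5,6,Y):
RRRRRRRRR
RRRRRRRRR
RRRBRRWWR
RRRRRRWWR
RRRRRRRRR
RRRRRRYRR
RRRRRRRRR
RRRRRRRRR
RRRRRRKKR
After op 3 fill(4,3,B) [73 cells changed]:
BBBBBBBBB
BBBBBBBBB
BBBBBBWWB
BBBBBBWWB
BBBBBBBBB
BBBBBBYBB
BBBBBBBBB
BBBBBBBBB
BBBBBBKKB
After op 4 paint(7,0,B):
BBBBBBBBB
BBBBBBBBB
BBBBBBWWB
BBBBBBWWB
BBBBBBBBB
BBBBBBYBB
BBBBBBBBB
BBBBBBBBB
BBBBBBKKB
After op 5 paint(1,5,Y):
BBBBBBBBB
BBBBBYBBB
BBBBBBWWB
BBBBBBWWB
BBBBBBBBB
BBBBBBYBB
BBBBBBBBB
BBBBBBBBB
BBBBBBKKB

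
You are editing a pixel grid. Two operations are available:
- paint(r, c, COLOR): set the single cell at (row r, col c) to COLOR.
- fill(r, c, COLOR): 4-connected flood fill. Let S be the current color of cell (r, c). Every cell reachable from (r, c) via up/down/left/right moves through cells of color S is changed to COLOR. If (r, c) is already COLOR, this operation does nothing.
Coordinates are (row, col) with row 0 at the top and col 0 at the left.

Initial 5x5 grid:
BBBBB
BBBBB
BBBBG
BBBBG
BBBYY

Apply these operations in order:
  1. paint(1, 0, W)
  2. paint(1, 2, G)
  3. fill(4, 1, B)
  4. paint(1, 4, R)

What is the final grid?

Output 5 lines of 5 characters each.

Answer: BBBBB
WBGBR
BBBBG
BBBBG
BBBYY

Derivation:
After op 1 paint(1,0,W):
BBBBB
WBBBB
BBBBG
BBBBG
BBBYY
After op 2 paint(1,2,G):
BBBBB
WBGBB
BBBBG
BBBBG
BBBYY
After op 3 fill(4,1,B) [0 cells changed]:
BBBBB
WBGBB
BBBBG
BBBBG
BBBYY
After op 4 paint(1,4,R):
BBBBB
WBGBR
BBBBG
BBBBG
BBBYY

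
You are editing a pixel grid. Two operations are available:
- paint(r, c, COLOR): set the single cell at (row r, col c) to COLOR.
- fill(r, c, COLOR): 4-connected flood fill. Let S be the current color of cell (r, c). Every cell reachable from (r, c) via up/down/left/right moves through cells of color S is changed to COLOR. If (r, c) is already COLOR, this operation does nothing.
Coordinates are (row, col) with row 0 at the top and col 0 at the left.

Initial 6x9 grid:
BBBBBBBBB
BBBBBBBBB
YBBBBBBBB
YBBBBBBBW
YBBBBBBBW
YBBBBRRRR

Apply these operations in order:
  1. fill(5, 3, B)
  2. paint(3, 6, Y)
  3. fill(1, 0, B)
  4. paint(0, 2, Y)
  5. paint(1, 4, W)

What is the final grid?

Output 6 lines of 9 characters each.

Answer: BBYBBBBBB
BBBBWBBBB
YBBBBBBBB
YBBBBBYBW
YBBBBBBBW
YBBBBRRRR

Derivation:
After op 1 fill(5,3,B) [0 cells changed]:
BBBBBBBBB
BBBBBBBBB
YBBBBBBBB
YBBBBBBBW
YBBBBBBBW
YBBBBRRRR
After op 2 paint(3,6,Y):
BBBBBBBBB
BBBBBBBBB
YBBBBBBBB
YBBBBBYBW
YBBBBBBBW
YBBBBRRRR
After op 3 fill(1,0,B) [0 cells changed]:
BBBBBBBBB
BBBBBBBBB
YBBBBBBBB
YBBBBBYBW
YBBBBBBBW
YBBBBRRRR
After op 4 paint(0,2,Y):
BBYBBBBBB
BBBBBBBBB
YBBBBBBBB
YBBBBBYBW
YBBBBBBBW
YBBBBRRRR
After op 5 paint(1,4,W):
BBYBBBBBB
BBBBWBBBB
YBBBBBBBB
YBBBBBYBW
YBBBBBBBW
YBBBBRRRR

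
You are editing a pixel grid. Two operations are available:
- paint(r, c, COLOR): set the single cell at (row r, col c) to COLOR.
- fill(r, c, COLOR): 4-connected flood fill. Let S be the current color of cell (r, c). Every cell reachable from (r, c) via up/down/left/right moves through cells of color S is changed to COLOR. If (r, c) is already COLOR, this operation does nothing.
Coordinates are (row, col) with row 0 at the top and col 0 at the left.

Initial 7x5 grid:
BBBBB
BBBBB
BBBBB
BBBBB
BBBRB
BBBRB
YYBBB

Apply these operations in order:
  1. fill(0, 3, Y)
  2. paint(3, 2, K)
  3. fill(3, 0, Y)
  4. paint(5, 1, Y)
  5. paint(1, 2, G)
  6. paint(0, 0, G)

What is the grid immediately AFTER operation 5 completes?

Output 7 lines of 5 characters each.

Answer: YYYYY
YYGYY
YYYYY
YYKYY
YYYRY
YYYRY
YYYYY

Derivation:
After op 1 fill(0,3,Y) [31 cells changed]:
YYYYY
YYYYY
YYYYY
YYYYY
YYYRY
YYYRY
YYYYY
After op 2 paint(3,2,K):
YYYYY
YYYYY
YYYYY
YYKYY
YYYRY
YYYRY
YYYYY
After op 3 fill(3,0,Y) [0 cells changed]:
YYYYY
YYYYY
YYYYY
YYKYY
YYYRY
YYYRY
YYYYY
After op 4 paint(5,1,Y):
YYYYY
YYYYY
YYYYY
YYKYY
YYYRY
YYYRY
YYYYY
After op 5 paint(1,2,G):
YYYYY
YYGYY
YYYYY
YYKYY
YYYRY
YYYRY
YYYYY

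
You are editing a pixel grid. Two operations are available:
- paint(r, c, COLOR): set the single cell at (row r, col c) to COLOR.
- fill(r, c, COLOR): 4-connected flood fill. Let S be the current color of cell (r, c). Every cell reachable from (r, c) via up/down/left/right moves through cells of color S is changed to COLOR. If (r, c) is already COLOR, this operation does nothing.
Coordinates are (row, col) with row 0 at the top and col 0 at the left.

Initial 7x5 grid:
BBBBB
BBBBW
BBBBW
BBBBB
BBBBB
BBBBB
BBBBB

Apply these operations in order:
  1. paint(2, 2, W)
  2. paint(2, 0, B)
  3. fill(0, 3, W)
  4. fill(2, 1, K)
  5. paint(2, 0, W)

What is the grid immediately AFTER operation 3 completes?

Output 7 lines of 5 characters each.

After op 1 paint(2,2,W):
BBBBB
BBBBW
BBWBW
BBBBB
BBBBB
BBBBB
BBBBB
After op 2 paint(2,0,B):
BBBBB
BBBBW
BBWBW
BBBBB
BBBBB
BBBBB
BBBBB
After op 3 fill(0,3,W) [32 cells changed]:
WWWWW
WWWWW
WWWWW
WWWWW
WWWWW
WWWWW
WWWWW

Answer: WWWWW
WWWWW
WWWWW
WWWWW
WWWWW
WWWWW
WWWWW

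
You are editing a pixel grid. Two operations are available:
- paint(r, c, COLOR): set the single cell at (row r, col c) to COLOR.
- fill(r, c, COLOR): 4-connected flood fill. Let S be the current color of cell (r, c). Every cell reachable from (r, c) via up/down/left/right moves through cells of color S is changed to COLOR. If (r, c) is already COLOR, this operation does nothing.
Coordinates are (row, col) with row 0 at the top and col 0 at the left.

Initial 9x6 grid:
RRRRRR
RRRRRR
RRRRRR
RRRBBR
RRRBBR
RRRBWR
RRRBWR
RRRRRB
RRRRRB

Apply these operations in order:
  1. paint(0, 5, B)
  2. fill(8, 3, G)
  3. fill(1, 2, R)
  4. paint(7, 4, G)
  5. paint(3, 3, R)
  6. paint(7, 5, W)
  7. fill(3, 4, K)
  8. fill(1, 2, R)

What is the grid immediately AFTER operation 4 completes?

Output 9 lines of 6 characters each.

After op 1 paint(0,5,B):
RRRRRB
RRRRRR
RRRRRR
RRRBBR
RRRBBR
RRRBWR
RRRBWR
RRRRRB
RRRRRB
After op 2 fill(8,3,G) [43 cells changed]:
GGGGGB
GGGGGG
GGGGGG
GGGBBG
GGGBBG
GGGBWG
GGGBWG
GGGGGB
GGGGGB
After op 3 fill(1,2,R) [43 cells changed]:
RRRRRB
RRRRRR
RRRRRR
RRRBBR
RRRBBR
RRRBWR
RRRBWR
RRRRRB
RRRRRB
After op 4 paint(7,4,G):
RRRRRB
RRRRRR
RRRRRR
RRRBBR
RRRBBR
RRRBWR
RRRBWR
RRRRGB
RRRRRB

Answer: RRRRRB
RRRRRR
RRRRRR
RRRBBR
RRRBBR
RRRBWR
RRRBWR
RRRRGB
RRRRRB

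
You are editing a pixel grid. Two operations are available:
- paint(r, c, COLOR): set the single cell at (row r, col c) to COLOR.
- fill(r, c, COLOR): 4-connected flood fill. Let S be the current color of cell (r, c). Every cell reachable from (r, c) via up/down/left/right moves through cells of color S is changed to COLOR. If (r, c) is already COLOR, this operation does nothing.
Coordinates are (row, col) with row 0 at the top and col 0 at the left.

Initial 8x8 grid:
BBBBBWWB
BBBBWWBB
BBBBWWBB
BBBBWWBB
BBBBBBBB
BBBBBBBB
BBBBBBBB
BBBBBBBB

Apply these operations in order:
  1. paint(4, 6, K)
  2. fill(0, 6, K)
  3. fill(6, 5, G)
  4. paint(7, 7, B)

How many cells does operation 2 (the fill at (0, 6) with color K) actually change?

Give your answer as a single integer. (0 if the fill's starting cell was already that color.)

After op 1 paint(4,6,K):
BBBBBWWB
BBBBWWBB
BBBBWWBB
BBBBWWBB
BBBBBBKB
BBBBBBBB
BBBBBBBB
BBBBBBBB
After op 2 fill(0,6,K) [8 cells changed]:
BBBBBKKB
BBBBKKBB
BBBBKKBB
BBBBKKBB
BBBBBBKB
BBBBBBBB
BBBBBBBB
BBBBBBBB

Answer: 8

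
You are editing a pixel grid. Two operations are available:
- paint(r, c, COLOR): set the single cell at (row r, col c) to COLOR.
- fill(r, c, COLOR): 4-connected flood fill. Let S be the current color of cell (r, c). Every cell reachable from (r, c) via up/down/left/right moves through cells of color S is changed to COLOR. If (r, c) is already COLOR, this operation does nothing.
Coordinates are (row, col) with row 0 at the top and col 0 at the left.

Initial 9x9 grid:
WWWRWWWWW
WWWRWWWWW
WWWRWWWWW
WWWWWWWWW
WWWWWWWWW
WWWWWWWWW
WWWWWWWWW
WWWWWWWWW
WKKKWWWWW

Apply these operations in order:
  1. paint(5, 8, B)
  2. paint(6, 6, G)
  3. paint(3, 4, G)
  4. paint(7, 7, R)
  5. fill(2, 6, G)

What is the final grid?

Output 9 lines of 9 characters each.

Answer: GGGRGGGGG
GGGRGGGGG
GGGRGGGGG
GGGGGGGGG
GGGGGGGGG
GGGGGGGGB
GGGGGGGGG
GGGGGGGRG
GKKKGGGGG

Derivation:
After op 1 paint(5,8,B):
WWWRWWWWW
WWWRWWWWW
WWWRWWWWW
WWWWWWWWW
WWWWWWWWW
WWWWWWWWB
WWWWWWWWW
WWWWWWWWW
WKKKWWWWW
After op 2 paint(6,6,G):
WWWRWWWWW
WWWRWWWWW
WWWRWWWWW
WWWWWWWWW
WWWWWWWWW
WWWWWWWWB
WWWWWWGWW
WWWWWWWWW
WKKKWWWWW
After op 3 paint(3,4,G):
WWWRWWWWW
WWWRWWWWW
WWWRWWWWW
WWWWGWWWW
WWWWWWWWW
WWWWWWWWB
WWWWWWGWW
WWWWWWWWW
WKKKWWWWW
After op 4 paint(7,7,R):
WWWRWWWWW
WWWRWWWWW
WWWRWWWWW
WWWWGWWWW
WWWWWWWWW
WWWWWWWWB
WWWWWWGWW
WWWWWWWRW
WKKKWWWWW
After op 5 fill(2,6,G) [71 cells changed]:
GGGRGGGGG
GGGRGGGGG
GGGRGGGGG
GGGGGGGGG
GGGGGGGGG
GGGGGGGGB
GGGGGGGGG
GGGGGGGRG
GKKKGGGGG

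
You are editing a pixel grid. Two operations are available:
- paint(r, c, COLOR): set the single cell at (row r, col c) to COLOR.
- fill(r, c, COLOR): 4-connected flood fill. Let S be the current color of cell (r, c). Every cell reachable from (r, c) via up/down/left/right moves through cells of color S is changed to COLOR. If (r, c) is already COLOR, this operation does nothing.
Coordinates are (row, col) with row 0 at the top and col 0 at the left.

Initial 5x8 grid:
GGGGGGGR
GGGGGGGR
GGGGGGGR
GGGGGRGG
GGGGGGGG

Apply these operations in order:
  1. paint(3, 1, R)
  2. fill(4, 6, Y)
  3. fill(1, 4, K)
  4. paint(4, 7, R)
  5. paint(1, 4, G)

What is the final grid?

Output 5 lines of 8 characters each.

Answer: KKKKKKKR
KKKKGKKR
KKKKKKKR
KRKKKRKK
KKKKKKKR

Derivation:
After op 1 paint(3,1,R):
GGGGGGGR
GGGGGGGR
GGGGGGGR
GRGGGRGG
GGGGGGGG
After op 2 fill(4,6,Y) [35 cells changed]:
YYYYYYYR
YYYYYYYR
YYYYYYYR
YRYYYRYY
YYYYYYYY
After op 3 fill(1,4,K) [35 cells changed]:
KKKKKKKR
KKKKKKKR
KKKKKKKR
KRKKKRKK
KKKKKKKK
After op 4 paint(4,7,R):
KKKKKKKR
KKKKKKKR
KKKKKKKR
KRKKKRKK
KKKKKKKR
After op 5 paint(1,4,G):
KKKKKKKR
KKKKGKKR
KKKKKKKR
KRKKKRKK
KKKKKKKR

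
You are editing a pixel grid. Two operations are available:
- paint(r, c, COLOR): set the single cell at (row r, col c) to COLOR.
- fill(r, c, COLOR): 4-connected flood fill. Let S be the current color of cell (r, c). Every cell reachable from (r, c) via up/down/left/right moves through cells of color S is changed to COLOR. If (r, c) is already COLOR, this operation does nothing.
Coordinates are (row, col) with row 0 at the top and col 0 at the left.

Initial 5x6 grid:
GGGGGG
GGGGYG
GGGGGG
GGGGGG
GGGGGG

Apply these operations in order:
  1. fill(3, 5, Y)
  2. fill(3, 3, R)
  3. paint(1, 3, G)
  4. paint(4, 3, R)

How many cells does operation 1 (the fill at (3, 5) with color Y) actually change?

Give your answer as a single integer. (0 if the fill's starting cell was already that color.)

Answer: 29

Derivation:
After op 1 fill(3,5,Y) [29 cells changed]:
YYYYYY
YYYYYY
YYYYYY
YYYYYY
YYYYYY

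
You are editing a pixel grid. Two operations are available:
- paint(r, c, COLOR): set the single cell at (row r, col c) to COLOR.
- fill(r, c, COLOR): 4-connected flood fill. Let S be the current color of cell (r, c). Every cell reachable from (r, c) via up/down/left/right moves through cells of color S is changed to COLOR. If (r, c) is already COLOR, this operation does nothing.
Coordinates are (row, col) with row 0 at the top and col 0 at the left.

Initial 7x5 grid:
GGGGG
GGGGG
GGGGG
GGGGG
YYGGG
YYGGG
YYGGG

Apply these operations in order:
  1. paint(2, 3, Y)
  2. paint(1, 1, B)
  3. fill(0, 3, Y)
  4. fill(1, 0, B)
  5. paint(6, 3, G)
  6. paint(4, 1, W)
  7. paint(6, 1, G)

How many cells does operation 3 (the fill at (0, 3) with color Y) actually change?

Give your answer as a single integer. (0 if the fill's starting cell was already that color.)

After op 1 paint(2,3,Y):
GGGGG
GGGGG
GGGYG
GGGGG
YYGGG
YYGGG
YYGGG
After op 2 paint(1,1,B):
GGGGG
GBGGG
GGGYG
GGGGG
YYGGG
YYGGG
YYGGG
After op 3 fill(0,3,Y) [27 cells changed]:
YYYYY
YBYYY
YYYYY
YYYYY
YYYYY
YYYYY
YYYYY

Answer: 27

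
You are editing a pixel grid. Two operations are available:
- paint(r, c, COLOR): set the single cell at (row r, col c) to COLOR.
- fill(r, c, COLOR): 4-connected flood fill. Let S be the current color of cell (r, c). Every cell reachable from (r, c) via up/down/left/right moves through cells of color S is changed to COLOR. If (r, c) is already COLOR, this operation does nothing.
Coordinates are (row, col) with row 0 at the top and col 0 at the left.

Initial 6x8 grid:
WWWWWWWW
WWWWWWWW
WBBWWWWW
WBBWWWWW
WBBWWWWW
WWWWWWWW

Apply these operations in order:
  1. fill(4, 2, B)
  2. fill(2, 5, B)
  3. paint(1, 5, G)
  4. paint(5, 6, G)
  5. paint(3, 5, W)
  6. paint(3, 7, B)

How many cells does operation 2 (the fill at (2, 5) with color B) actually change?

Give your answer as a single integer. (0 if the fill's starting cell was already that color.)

Answer: 42

Derivation:
After op 1 fill(4,2,B) [0 cells changed]:
WWWWWWWW
WWWWWWWW
WBBWWWWW
WBBWWWWW
WBBWWWWW
WWWWWWWW
After op 2 fill(2,5,B) [42 cells changed]:
BBBBBBBB
BBBBBBBB
BBBBBBBB
BBBBBBBB
BBBBBBBB
BBBBBBBB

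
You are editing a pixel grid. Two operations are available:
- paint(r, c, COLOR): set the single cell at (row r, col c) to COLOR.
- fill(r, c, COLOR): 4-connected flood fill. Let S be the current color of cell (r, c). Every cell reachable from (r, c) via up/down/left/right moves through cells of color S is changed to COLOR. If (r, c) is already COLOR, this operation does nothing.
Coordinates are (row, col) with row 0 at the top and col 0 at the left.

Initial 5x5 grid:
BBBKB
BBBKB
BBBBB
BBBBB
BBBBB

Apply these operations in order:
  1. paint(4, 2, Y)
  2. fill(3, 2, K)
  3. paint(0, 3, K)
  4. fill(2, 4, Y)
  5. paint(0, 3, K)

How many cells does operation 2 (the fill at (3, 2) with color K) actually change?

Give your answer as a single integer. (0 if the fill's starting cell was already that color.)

Answer: 22

Derivation:
After op 1 paint(4,2,Y):
BBBKB
BBBKB
BBBBB
BBBBB
BBYBB
After op 2 fill(3,2,K) [22 cells changed]:
KKKKK
KKKKK
KKKKK
KKKKK
KKYKK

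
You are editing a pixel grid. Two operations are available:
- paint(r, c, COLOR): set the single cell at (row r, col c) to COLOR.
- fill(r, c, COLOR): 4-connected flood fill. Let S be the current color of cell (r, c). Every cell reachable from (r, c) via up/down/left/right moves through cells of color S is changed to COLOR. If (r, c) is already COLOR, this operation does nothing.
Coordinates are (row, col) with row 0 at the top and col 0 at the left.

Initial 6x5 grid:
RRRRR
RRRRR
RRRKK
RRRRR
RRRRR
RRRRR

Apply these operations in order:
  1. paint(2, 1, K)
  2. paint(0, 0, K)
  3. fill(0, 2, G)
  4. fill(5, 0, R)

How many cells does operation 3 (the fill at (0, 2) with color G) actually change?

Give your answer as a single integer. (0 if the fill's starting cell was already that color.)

Answer: 26

Derivation:
After op 1 paint(2,1,K):
RRRRR
RRRRR
RKRKK
RRRRR
RRRRR
RRRRR
After op 2 paint(0,0,K):
KRRRR
RRRRR
RKRKK
RRRRR
RRRRR
RRRRR
After op 3 fill(0,2,G) [26 cells changed]:
KGGGG
GGGGG
GKGKK
GGGGG
GGGGG
GGGGG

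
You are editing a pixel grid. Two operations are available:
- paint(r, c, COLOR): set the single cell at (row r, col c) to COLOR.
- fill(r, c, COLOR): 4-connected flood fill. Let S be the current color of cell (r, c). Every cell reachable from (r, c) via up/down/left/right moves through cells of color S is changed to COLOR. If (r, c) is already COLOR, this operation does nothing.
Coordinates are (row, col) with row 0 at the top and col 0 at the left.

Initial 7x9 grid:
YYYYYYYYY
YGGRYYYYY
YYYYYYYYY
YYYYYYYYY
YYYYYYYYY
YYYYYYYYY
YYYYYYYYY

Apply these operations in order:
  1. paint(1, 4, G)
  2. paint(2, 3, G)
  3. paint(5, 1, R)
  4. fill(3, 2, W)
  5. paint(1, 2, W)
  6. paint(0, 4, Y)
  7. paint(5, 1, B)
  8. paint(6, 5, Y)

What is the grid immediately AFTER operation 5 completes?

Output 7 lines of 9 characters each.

After op 1 paint(1,4,G):
YYYYYYYYY
YGGRGYYYY
YYYYYYYYY
YYYYYYYYY
YYYYYYYYY
YYYYYYYYY
YYYYYYYYY
After op 2 paint(2,3,G):
YYYYYYYYY
YGGRGYYYY
YYYGYYYYY
YYYYYYYYY
YYYYYYYYY
YYYYYYYYY
YYYYYYYYY
After op 3 paint(5,1,R):
YYYYYYYYY
YGGRGYYYY
YYYGYYYYY
YYYYYYYYY
YYYYYYYYY
YRYYYYYYY
YYYYYYYYY
After op 4 fill(3,2,W) [57 cells changed]:
WWWWWWWWW
WGGRGWWWW
WWWGWWWWW
WWWWWWWWW
WWWWWWWWW
WRWWWWWWW
WWWWWWWWW
After op 5 paint(1,2,W):
WWWWWWWWW
WGWRGWWWW
WWWGWWWWW
WWWWWWWWW
WWWWWWWWW
WRWWWWWWW
WWWWWWWWW

Answer: WWWWWWWWW
WGWRGWWWW
WWWGWWWWW
WWWWWWWWW
WWWWWWWWW
WRWWWWWWW
WWWWWWWWW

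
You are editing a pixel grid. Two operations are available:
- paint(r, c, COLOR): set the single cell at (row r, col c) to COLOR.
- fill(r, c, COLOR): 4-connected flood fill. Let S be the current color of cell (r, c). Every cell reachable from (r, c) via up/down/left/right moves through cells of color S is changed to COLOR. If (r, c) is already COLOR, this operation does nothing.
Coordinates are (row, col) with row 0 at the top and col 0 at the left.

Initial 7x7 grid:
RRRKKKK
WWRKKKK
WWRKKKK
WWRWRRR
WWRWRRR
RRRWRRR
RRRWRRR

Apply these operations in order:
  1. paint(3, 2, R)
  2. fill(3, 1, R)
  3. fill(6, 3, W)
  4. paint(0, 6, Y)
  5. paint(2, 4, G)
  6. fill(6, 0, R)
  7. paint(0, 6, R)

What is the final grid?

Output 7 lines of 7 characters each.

Answer: RRRKKKR
RRRKKKK
RRRKGKK
RRRWRRR
RRRWRRR
RRRWRRR
RRRWRRR

Derivation:
After op 1 paint(3,2,R):
RRRKKKK
WWRKKKK
WWRKKKK
WWRWRRR
WWRWRRR
RRRWRRR
RRRWRRR
After op 2 fill(3,1,R) [8 cells changed]:
RRRKKKK
RRRKKKK
RRRKKKK
RRRWRRR
RRRWRRR
RRRWRRR
RRRWRRR
After op 3 fill(6,3,W) [0 cells changed]:
RRRKKKK
RRRKKKK
RRRKKKK
RRRWRRR
RRRWRRR
RRRWRRR
RRRWRRR
After op 4 paint(0,6,Y):
RRRKKKY
RRRKKKK
RRRKKKK
RRRWRRR
RRRWRRR
RRRWRRR
RRRWRRR
After op 5 paint(2,4,G):
RRRKKKY
RRRKKKK
RRRKGKK
RRRWRRR
RRRWRRR
RRRWRRR
RRRWRRR
After op 6 fill(6,0,R) [0 cells changed]:
RRRKKKY
RRRKKKK
RRRKGKK
RRRWRRR
RRRWRRR
RRRWRRR
RRRWRRR
After op 7 paint(0,6,R):
RRRKKKR
RRRKKKK
RRRKGKK
RRRWRRR
RRRWRRR
RRRWRRR
RRRWRRR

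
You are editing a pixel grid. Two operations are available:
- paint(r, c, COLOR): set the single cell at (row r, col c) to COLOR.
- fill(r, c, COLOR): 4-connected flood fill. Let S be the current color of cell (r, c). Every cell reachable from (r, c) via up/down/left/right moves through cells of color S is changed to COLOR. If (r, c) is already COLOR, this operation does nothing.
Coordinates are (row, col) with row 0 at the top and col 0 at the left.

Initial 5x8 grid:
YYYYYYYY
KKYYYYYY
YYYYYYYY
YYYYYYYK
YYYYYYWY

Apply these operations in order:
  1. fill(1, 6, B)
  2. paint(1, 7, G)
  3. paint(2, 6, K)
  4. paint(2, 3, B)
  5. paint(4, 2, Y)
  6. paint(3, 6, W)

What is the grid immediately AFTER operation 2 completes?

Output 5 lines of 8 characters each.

After op 1 fill(1,6,B) [35 cells changed]:
BBBBBBBB
KKBBBBBB
BBBBBBBB
BBBBBBBK
BBBBBBWY
After op 2 paint(1,7,G):
BBBBBBBB
KKBBBBBG
BBBBBBBB
BBBBBBBK
BBBBBBWY

Answer: BBBBBBBB
KKBBBBBG
BBBBBBBB
BBBBBBBK
BBBBBBWY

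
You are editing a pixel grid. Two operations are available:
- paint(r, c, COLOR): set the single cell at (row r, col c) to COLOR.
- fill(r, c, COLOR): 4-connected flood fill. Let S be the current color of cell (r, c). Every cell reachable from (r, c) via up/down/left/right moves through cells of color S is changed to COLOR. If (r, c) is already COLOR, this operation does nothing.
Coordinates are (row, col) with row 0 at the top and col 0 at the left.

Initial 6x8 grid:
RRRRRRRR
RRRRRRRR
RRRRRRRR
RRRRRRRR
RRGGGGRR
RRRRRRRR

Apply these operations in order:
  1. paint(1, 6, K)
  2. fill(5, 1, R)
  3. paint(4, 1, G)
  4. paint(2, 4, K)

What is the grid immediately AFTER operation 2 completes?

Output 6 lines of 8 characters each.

Answer: RRRRRRRR
RRRRRRKR
RRRRRRRR
RRRRRRRR
RRGGGGRR
RRRRRRRR

Derivation:
After op 1 paint(1,6,K):
RRRRRRRR
RRRRRRKR
RRRRRRRR
RRRRRRRR
RRGGGGRR
RRRRRRRR
After op 2 fill(5,1,R) [0 cells changed]:
RRRRRRRR
RRRRRRKR
RRRRRRRR
RRRRRRRR
RRGGGGRR
RRRRRRRR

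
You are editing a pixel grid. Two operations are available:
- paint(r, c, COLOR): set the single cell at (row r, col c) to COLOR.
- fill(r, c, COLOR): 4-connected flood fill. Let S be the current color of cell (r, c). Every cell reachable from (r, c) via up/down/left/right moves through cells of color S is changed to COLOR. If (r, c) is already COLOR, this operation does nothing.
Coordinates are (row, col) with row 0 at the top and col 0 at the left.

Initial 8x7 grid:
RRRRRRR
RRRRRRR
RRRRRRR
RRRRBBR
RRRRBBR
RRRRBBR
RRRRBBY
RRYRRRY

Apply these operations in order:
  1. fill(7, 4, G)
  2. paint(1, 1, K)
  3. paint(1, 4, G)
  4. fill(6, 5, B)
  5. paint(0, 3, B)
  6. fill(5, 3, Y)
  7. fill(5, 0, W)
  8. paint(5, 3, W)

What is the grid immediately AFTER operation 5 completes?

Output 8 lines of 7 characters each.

After op 1 fill(7,4,G) [45 cells changed]:
GGGGGGG
GGGGGGG
GGGGGGG
GGGGBBG
GGGGBBG
GGGGBBG
GGGGBBY
GGYGGGY
After op 2 paint(1,1,K):
GGGGGGG
GKGGGGG
GGGGGGG
GGGGBBG
GGGGBBG
GGGGBBG
GGGGBBY
GGYGGGY
After op 3 paint(1,4,G):
GGGGGGG
GKGGGGG
GGGGGGG
GGGGBBG
GGGGBBG
GGGGBBG
GGGGBBY
GGYGGGY
After op 4 fill(6,5,B) [0 cells changed]:
GGGGGGG
GKGGGGG
GGGGGGG
GGGGBBG
GGGGBBG
GGGGBBG
GGGGBBY
GGYGGGY
After op 5 paint(0,3,B):
GGGBGGG
GKGGGGG
GGGGGGG
GGGGBBG
GGGGBBG
GGGGBBG
GGGGBBY
GGYGGGY

Answer: GGGBGGG
GKGGGGG
GGGGGGG
GGGGBBG
GGGGBBG
GGGGBBG
GGGGBBY
GGYGGGY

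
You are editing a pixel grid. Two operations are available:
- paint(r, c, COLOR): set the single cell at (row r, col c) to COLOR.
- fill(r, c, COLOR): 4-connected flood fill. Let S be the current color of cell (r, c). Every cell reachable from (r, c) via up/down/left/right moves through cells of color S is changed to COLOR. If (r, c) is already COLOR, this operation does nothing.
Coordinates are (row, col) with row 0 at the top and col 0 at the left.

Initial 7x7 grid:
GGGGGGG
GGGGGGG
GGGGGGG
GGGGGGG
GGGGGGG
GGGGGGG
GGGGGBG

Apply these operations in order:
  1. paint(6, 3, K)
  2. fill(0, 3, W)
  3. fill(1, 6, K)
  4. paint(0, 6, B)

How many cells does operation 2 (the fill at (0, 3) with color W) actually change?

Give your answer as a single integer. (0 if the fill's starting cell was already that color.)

After op 1 paint(6,3,K):
GGGGGGG
GGGGGGG
GGGGGGG
GGGGGGG
GGGGGGG
GGGGGGG
GGGKGBG
After op 2 fill(0,3,W) [47 cells changed]:
WWWWWWW
WWWWWWW
WWWWWWW
WWWWWWW
WWWWWWW
WWWWWWW
WWWKWBW

Answer: 47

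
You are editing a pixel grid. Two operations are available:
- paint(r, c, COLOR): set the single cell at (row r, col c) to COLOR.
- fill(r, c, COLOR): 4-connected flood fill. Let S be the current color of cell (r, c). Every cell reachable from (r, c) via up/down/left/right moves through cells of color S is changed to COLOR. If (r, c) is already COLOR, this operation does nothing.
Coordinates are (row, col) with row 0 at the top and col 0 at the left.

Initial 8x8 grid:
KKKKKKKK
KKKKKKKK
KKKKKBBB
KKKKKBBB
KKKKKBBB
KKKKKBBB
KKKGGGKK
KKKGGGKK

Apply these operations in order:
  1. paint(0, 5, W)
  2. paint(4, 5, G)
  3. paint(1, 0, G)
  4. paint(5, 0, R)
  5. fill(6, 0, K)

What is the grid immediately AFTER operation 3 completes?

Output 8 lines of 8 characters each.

After op 1 paint(0,5,W):
KKKKKWKK
KKKKKKKK
KKKKKBBB
KKKKKBBB
KKKKKBBB
KKKKKBBB
KKKGGGKK
KKKGGGKK
After op 2 paint(4,5,G):
KKKKKWKK
KKKKKKKK
KKKKKBBB
KKKKKBBB
KKKKKGBB
KKKKKBBB
KKKGGGKK
KKKGGGKK
After op 3 paint(1,0,G):
KKKKKWKK
GKKKKKKK
KKKKKBBB
KKKKKBBB
KKKKKGBB
KKKKKBBB
KKKGGGKK
KKKGGGKK

Answer: KKKKKWKK
GKKKKKKK
KKKKKBBB
KKKKKBBB
KKKKKGBB
KKKKKBBB
KKKGGGKK
KKKGGGKK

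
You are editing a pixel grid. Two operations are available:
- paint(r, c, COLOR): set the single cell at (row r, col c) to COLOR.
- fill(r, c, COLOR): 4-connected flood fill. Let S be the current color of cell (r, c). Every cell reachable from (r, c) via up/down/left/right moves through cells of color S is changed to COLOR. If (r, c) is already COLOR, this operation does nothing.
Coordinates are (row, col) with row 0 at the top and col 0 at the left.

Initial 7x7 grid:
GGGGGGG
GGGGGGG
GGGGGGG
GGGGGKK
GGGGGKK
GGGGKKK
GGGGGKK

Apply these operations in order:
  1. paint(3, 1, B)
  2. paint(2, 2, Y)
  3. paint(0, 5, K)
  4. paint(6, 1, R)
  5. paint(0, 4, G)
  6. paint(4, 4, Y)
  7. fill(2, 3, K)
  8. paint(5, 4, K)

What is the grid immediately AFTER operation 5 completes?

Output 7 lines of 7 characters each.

After op 1 paint(3,1,B):
GGGGGGG
GGGGGGG
GGGGGGG
GBGGGKK
GGGGGKK
GGGGKKK
GGGGGKK
After op 2 paint(2,2,Y):
GGGGGGG
GGGGGGG
GGYGGGG
GBGGGKK
GGGGGKK
GGGGKKK
GGGGGKK
After op 3 paint(0,5,K):
GGGGGKG
GGGGGGG
GGYGGGG
GBGGGKK
GGGGGKK
GGGGKKK
GGGGGKK
After op 4 paint(6,1,R):
GGGGGKG
GGGGGGG
GGYGGGG
GBGGGKK
GGGGGKK
GGGGKKK
GRGGGKK
After op 5 paint(0,4,G):
GGGGGKG
GGGGGGG
GGYGGGG
GBGGGKK
GGGGGKK
GGGGKKK
GRGGGKK

Answer: GGGGGKG
GGGGGGG
GGYGGGG
GBGGGKK
GGGGGKK
GGGGKKK
GRGGGKK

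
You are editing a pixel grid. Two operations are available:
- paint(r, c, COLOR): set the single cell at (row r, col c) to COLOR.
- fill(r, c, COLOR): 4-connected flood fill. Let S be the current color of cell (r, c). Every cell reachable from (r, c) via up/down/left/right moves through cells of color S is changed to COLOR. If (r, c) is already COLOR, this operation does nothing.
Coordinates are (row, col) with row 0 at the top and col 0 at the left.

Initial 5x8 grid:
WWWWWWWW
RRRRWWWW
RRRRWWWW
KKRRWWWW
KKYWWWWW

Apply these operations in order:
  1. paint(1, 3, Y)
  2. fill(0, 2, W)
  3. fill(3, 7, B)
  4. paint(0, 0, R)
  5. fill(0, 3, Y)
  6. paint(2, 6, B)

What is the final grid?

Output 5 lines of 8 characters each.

After op 1 paint(1,3,Y):
WWWWWWWW
RRRYWWWW
RRRRWWWW
KKRRWWWW
KKYWWWWW
After op 2 fill(0,2,W) [0 cells changed]:
WWWWWWWW
RRRYWWWW
RRRRWWWW
KKRRWWWW
KKYWWWWW
After op 3 fill(3,7,B) [25 cells changed]:
BBBBBBBB
RRRYBBBB
RRRRBBBB
KKRRBBBB
KKYBBBBB
After op 4 paint(0,0,R):
RBBBBBBB
RRRYBBBB
RRRRBBBB
KKRRBBBB
KKYBBBBB
After op 5 fill(0,3,Y) [24 cells changed]:
RYYYYYYY
RRRYYYYY
RRRRYYYY
KKRRYYYY
KKYYYYYY
After op 6 paint(2,6,B):
RYYYYYYY
RRRYYYYY
RRRRYYBY
KKRRYYYY
KKYYYYYY

Answer: RYYYYYYY
RRRYYYYY
RRRRYYBY
KKRRYYYY
KKYYYYYY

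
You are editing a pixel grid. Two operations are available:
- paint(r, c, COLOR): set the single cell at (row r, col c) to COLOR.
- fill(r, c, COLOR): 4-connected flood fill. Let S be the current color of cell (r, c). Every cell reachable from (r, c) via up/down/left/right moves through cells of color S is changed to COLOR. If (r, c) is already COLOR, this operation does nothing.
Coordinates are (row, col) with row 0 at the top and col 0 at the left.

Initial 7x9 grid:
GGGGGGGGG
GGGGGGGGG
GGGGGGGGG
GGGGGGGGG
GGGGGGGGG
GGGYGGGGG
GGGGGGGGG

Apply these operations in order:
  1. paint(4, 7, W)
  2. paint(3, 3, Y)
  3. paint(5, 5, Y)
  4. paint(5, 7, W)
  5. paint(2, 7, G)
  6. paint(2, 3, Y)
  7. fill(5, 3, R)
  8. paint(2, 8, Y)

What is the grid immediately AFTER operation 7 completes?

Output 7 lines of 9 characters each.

Answer: GGGGGGGGG
GGGGGGGGG
GGGYGGGGG
GGGYGGGGG
GGGGGGGWG
GGGRGYGWG
GGGGGGGGG

Derivation:
After op 1 paint(4,7,W):
GGGGGGGGG
GGGGGGGGG
GGGGGGGGG
GGGGGGGGG
GGGGGGGWG
GGGYGGGGG
GGGGGGGGG
After op 2 paint(3,3,Y):
GGGGGGGGG
GGGGGGGGG
GGGGGGGGG
GGGYGGGGG
GGGGGGGWG
GGGYGGGGG
GGGGGGGGG
After op 3 paint(5,5,Y):
GGGGGGGGG
GGGGGGGGG
GGGGGGGGG
GGGYGGGGG
GGGGGGGWG
GGGYGYGGG
GGGGGGGGG
After op 4 paint(5,7,W):
GGGGGGGGG
GGGGGGGGG
GGGGGGGGG
GGGYGGGGG
GGGGGGGWG
GGGYGYGWG
GGGGGGGGG
After op 5 paint(2,7,G):
GGGGGGGGG
GGGGGGGGG
GGGGGGGGG
GGGYGGGGG
GGGGGGGWG
GGGYGYGWG
GGGGGGGGG
After op 6 paint(2,3,Y):
GGGGGGGGG
GGGGGGGGG
GGGYGGGGG
GGGYGGGGG
GGGGGGGWG
GGGYGYGWG
GGGGGGGGG
After op 7 fill(5,3,R) [1 cells changed]:
GGGGGGGGG
GGGGGGGGG
GGGYGGGGG
GGGYGGGGG
GGGGGGGWG
GGGRGYGWG
GGGGGGGGG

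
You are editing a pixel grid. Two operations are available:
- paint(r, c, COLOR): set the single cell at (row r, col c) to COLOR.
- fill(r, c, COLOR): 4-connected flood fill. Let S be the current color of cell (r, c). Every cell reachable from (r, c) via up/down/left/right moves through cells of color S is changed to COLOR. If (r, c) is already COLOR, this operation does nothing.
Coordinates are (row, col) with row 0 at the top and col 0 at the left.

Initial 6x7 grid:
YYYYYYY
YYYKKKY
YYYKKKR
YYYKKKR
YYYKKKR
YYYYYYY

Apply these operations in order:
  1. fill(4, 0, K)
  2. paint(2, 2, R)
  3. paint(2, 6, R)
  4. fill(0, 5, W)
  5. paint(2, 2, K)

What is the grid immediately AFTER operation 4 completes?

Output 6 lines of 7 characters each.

Answer: WWWWWWW
WWWWWWW
WWRWWWR
WWWWWWR
WWWWWWR
WWWWWWW

Derivation:
After op 1 fill(4,0,K) [27 cells changed]:
KKKKKKK
KKKKKKK
KKKKKKR
KKKKKKR
KKKKKKR
KKKKKKK
After op 2 paint(2,2,R):
KKKKKKK
KKKKKKK
KKRKKKR
KKKKKKR
KKKKKKR
KKKKKKK
After op 3 paint(2,6,R):
KKKKKKK
KKKKKKK
KKRKKKR
KKKKKKR
KKKKKKR
KKKKKKK
After op 4 fill(0,5,W) [38 cells changed]:
WWWWWWW
WWWWWWW
WWRWWWR
WWWWWWR
WWWWWWR
WWWWWWW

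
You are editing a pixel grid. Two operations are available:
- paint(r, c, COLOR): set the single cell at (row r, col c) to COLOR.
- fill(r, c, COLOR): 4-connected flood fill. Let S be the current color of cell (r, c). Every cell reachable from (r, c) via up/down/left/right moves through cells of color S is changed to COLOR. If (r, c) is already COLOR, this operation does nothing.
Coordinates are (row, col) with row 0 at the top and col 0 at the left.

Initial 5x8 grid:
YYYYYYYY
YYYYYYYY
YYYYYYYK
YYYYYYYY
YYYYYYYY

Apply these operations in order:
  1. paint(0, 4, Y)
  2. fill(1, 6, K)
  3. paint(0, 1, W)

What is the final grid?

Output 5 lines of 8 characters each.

After op 1 paint(0,4,Y):
YYYYYYYY
YYYYYYYY
YYYYYYYK
YYYYYYYY
YYYYYYYY
After op 2 fill(1,6,K) [39 cells changed]:
KKKKKKKK
KKKKKKKK
KKKKKKKK
KKKKKKKK
KKKKKKKK
After op 3 paint(0,1,W):
KWKKKKKK
KKKKKKKK
KKKKKKKK
KKKKKKKK
KKKKKKKK

Answer: KWKKKKKK
KKKKKKKK
KKKKKKKK
KKKKKKKK
KKKKKKKK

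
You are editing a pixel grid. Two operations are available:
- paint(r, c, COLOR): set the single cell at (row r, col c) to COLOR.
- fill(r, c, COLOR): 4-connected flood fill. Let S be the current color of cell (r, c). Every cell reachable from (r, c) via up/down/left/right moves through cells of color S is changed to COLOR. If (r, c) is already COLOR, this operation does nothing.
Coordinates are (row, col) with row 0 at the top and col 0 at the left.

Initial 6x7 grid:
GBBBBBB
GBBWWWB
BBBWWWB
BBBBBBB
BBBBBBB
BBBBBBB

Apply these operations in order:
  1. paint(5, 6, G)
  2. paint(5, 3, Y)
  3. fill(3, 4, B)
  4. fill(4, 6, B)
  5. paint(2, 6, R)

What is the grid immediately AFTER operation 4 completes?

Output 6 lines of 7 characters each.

After op 1 paint(5,6,G):
GBBBBBB
GBBWWWB
BBBWWWB
BBBBBBB
BBBBBBB
BBBBBBG
After op 2 paint(5,3,Y):
GBBBBBB
GBBWWWB
BBBWWWB
BBBBBBB
BBBBBBB
BBBYBBG
After op 3 fill(3,4,B) [0 cells changed]:
GBBBBBB
GBBWWWB
BBBWWWB
BBBBBBB
BBBBBBB
BBBYBBG
After op 4 fill(4,6,B) [0 cells changed]:
GBBBBBB
GBBWWWB
BBBWWWB
BBBBBBB
BBBBBBB
BBBYBBG

Answer: GBBBBBB
GBBWWWB
BBBWWWB
BBBBBBB
BBBBBBB
BBBYBBG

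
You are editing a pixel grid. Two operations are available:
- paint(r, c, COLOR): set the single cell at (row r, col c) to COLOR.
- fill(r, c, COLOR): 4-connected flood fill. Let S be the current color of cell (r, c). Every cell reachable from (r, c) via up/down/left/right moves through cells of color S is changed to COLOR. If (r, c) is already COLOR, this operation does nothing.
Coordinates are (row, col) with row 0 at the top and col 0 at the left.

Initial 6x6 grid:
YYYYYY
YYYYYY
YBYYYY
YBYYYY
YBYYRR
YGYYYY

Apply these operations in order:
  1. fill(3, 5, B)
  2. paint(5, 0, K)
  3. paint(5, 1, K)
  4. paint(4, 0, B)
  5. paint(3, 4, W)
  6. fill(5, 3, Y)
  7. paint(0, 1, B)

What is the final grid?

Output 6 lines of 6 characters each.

After op 1 fill(3,5,B) [30 cells changed]:
BBBBBB
BBBBBB
BBBBBB
BBBBBB
BBBBRR
BGBBBB
After op 2 paint(5,0,K):
BBBBBB
BBBBBB
BBBBBB
BBBBBB
BBBBRR
KGBBBB
After op 3 paint(5,1,K):
BBBBBB
BBBBBB
BBBBBB
BBBBBB
BBBBRR
KKBBBB
After op 4 paint(4,0,B):
BBBBBB
BBBBBB
BBBBBB
BBBBBB
BBBBRR
KKBBBB
After op 5 paint(3,4,W):
BBBBBB
BBBBBB
BBBBBB
BBBBWB
BBBBRR
KKBBBB
After op 6 fill(5,3,Y) [31 cells changed]:
YYYYYY
YYYYYY
YYYYYY
YYYYWY
YYYYRR
KKYYYY
After op 7 paint(0,1,B):
YBYYYY
YYYYYY
YYYYYY
YYYYWY
YYYYRR
KKYYYY

Answer: YBYYYY
YYYYYY
YYYYYY
YYYYWY
YYYYRR
KKYYYY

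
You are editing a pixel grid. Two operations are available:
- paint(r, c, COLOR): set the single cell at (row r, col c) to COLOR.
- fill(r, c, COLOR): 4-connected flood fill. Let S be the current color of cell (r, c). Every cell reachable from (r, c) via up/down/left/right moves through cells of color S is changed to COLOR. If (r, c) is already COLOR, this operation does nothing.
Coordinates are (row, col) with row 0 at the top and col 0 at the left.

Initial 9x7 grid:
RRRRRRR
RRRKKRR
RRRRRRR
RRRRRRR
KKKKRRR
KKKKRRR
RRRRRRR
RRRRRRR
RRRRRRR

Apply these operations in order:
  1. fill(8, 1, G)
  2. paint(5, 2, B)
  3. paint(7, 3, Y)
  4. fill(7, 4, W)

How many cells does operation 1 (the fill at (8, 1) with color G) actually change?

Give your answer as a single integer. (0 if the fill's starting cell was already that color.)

After op 1 fill(8,1,G) [53 cells changed]:
GGGGGGG
GGGKKGG
GGGGGGG
GGGGGGG
KKKKGGG
KKKKGGG
GGGGGGG
GGGGGGG
GGGGGGG

Answer: 53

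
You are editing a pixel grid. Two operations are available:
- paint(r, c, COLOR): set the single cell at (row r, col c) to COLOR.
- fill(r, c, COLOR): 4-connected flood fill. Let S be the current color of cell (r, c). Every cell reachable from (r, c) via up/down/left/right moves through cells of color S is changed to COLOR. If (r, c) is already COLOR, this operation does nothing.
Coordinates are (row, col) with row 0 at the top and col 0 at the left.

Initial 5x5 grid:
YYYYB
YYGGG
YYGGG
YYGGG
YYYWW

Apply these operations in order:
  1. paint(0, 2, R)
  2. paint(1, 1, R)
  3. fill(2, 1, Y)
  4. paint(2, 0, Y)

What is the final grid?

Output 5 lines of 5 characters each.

After op 1 paint(0,2,R):
YYRYB
YYGGG
YYGGG
YYGGG
YYYWW
After op 2 paint(1,1,R):
YYRYB
YRGGG
YYGGG
YYGGG
YYYWW
After op 3 fill(2,1,Y) [0 cells changed]:
YYRYB
YRGGG
YYGGG
YYGGG
YYYWW
After op 4 paint(2,0,Y):
YYRYB
YRGGG
YYGGG
YYGGG
YYYWW

Answer: YYRYB
YRGGG
YYGGG
YYGGG
YYYWW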